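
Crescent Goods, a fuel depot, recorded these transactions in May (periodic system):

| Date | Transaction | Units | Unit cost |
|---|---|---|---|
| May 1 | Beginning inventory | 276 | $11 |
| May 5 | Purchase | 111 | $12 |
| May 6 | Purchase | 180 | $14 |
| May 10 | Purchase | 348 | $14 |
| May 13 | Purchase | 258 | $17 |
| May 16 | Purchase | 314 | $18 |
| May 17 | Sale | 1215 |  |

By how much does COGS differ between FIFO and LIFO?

$1,904

FIFO COGS: 276 @ $11 + 111 @ $12 + 180 @ $14 + 348 @ $14 + 258 @ $17 + 42 @ $18 = $16,902
LIFO COGS: 314 @ $18 + 258 @ $17 + 348 @ $14 + 180 @ $14 + 111 @ $12 + 4 @ $11 = $18,806
Difference = |$16,902 − $18,806| = $1,904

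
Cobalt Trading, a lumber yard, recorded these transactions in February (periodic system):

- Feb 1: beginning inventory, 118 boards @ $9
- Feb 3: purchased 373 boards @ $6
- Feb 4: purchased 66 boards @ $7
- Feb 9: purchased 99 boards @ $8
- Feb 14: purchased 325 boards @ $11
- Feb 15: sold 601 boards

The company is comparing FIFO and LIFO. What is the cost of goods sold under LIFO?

COGS = $5,495

FIFO COGS: 118 @ $9 + 373 @ $6 + 66 @ $7 + 44 @ $8 = $4,114
LIFO COGS: 325 @ $11 + 99 @ $8 + 66 @ $7 + 111 @ $6 = $5,495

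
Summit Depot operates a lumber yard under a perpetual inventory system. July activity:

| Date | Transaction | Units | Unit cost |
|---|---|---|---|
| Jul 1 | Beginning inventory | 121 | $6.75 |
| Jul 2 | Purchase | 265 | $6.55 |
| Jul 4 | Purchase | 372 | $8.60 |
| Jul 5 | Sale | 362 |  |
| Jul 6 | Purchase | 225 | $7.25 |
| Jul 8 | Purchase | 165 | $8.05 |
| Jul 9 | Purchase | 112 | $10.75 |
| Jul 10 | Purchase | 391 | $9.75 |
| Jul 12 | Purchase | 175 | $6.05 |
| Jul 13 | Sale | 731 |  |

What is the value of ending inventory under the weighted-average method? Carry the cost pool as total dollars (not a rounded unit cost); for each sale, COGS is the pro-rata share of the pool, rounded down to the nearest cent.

Ending inventory = $6,027.90

After Jul 1: 121 on hand, pool $816.75 (≈ $6.7500 each)
After Jul 2: 386 on hand, pool $2,552.50 (≈ $6.6127 each)
After Jul 4: 758 on hand, pool $5,751.70 (≈ $7.5880 each)
Jul 5, sell 362: 362/758 × $5,751.70 → $2,746.85
After Jul 6: 621 on hand, pool $4,636.10 (≈ $7.4655 each)
After Jul 8: 786 on hand, pool $5,964.35 (≈ $7.5882 each)
After Jul 9: 898 on hand, pool $7,168.35 (≈ $7.9826 each)
After Jul 10: 1289 on hand, pool $10,980.60 (≈ $8.5187 each)
After Jul 12: 1464 on hand, pool $12,039.35 (≈ $8.2236 each)
Jul 13, sell 731: 731/1464 × $12,039.35 → $6,011.45
Total COGS = $2,746.85 + $6,011.45 = $8,758.30
Ending inventory (cost pool remaining) = $6,027.90
Check: goods available $14,786.20 = COGS $8,758.30 + ending $6,027.90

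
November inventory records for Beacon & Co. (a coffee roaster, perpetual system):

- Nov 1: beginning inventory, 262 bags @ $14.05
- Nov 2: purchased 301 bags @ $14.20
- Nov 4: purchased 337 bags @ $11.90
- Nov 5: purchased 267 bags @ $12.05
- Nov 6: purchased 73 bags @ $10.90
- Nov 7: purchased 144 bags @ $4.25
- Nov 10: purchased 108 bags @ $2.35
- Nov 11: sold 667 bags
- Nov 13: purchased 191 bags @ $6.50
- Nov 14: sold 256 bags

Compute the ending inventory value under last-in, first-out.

Nov 11, 667 sold [LIFO — newest first]: 108 @ $2.35 + 144 @ $4.25 + 73 @ $10.90 + 267 @ $12.05 + 75 @ $11.90 = $5,771.35
Nov 14, 256 sold [LIFO — newest first]: 191 @ $6.50 + 65 @ $11.90 = $2,015.00
Total COGS = $5,771.35 + $2,015.00 = $7,786.35
Ending inventory: 262 @ $14.05 + 301 @ $14.20 + 197 @ $11.90 = $10,299.60

Ending inventory = $10,299.60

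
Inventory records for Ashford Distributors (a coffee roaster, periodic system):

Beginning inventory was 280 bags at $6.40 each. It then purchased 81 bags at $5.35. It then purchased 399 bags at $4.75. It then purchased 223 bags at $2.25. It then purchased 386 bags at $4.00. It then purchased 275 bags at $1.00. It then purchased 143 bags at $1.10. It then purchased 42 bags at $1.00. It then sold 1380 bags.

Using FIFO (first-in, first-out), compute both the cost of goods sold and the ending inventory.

Sale 1 (1380) [FIFO — oldest first]: 280 @ $6.40 + 81 @ $5.35 + 399 @ $4.75 + 223 @ $2.25 + 386 @ $4.00 + 11 @ $1.00 = $6,177.35
Ending inventory: 264 @ $1.00 + 143 @ $1.10 + 42 @ $1.00 = $463.30
Check: goods available $6,640.65 = COGS $6,177.35 + ending $463.30

COGS = $6,177.35; ending inventory = $463.30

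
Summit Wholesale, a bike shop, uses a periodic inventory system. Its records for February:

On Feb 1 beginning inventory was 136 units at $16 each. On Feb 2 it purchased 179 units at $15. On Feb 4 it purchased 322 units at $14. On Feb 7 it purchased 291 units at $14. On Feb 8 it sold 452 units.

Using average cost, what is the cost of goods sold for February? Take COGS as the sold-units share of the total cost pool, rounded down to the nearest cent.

Feb 8, sell 452: 452/928 × $13,443.00 → $6,547.66
Ending inventory (cost pool remaining) = $6,895.34

COGS = $6,547.66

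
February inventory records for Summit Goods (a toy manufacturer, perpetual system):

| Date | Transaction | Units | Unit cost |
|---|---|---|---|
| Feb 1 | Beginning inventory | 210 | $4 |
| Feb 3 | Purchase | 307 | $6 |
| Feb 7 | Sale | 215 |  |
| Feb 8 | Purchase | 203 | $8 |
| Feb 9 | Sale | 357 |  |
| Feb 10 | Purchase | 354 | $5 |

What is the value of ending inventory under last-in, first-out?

Ending inventory = $2,362

Feb 7, 215 sold [LIFO — newest first]: 215 @ $6 = $1,290
Feb 9, 357 sold [LIFO — newest first]: 203 @ $8 + 92 @ $6 + 62 @ $4 = $2,424
Total COGS = $1,290 + $2,424 = $3,714
Ending inventory: 148 @ $4 + 354 @ $5 = $2,362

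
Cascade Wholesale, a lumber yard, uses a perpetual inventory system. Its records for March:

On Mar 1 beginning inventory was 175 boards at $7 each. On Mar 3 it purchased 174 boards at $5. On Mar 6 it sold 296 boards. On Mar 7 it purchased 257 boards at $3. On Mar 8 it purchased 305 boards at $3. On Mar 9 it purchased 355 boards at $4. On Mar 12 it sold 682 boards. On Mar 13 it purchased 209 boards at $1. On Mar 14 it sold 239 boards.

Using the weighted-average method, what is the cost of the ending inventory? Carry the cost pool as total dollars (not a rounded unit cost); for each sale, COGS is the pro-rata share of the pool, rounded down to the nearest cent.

Ending inventory = $636.26

After Mar 1: 175 on hand, pool $1,225.00 (≈ $7.0000 each)
After Mar 3: 349 on hand, pool $2,095.00 (≈ $6.0029 each)
Mar 6, sell 296: 296/349 × $2,095.00 → $1,776.84
After Mar 7: 310 on hand, pool $1,089.16 (≈ $3.5134 each)
After Mar 8: 615 on hand, pool $2,004.16 (≈ $3.2588 each)
After Mar 9: 970 on hand, pool $3,424.16 (≈ $3.5301 each)
Mar 12, sell 682: 682/970 × $3,424.16 → $2,407.50
After Mar 13: 497 on hand, pool $1,225.66 (≈ $2.4661 each)
Mar 14, sell 239: 239/497 × $1,225.66 → $589.40
Total COGS = $1,776.84 + $2,407.50 + $589.40 = $4,773.74
Ending inventory (cost pool remaining) = $636.26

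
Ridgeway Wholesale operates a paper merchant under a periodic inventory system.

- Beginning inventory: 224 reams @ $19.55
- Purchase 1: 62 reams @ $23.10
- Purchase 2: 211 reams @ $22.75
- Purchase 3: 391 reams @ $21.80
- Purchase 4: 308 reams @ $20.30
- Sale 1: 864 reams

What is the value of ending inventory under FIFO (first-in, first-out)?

Ending inventory = $6,775.60

Sale 1 (864) [FIFO — oldest first]: 224 @ $19.55 + 62 @ $23.10 + 211 @ $22.75 + 367 @ $21.80 = $18,612.25
Ending inventory: 24 @ $21.80 + 308 @ $20.30 = $6,775.60
Check: goods available $25,387.85 = COGS $18,612.25 + ending $6,775.60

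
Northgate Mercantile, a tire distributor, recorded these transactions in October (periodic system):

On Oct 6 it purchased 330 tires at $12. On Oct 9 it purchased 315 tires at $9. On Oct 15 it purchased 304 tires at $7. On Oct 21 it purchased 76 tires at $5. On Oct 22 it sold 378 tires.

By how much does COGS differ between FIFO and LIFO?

$1,898

FIFO COGS: 330 @ $12 + 48 @ $9 = $4,392
LIFO COGS: 76 @ $5 + 302 @ $7 = $2,494
Difference = |$4,392 − $2,494| = $1,898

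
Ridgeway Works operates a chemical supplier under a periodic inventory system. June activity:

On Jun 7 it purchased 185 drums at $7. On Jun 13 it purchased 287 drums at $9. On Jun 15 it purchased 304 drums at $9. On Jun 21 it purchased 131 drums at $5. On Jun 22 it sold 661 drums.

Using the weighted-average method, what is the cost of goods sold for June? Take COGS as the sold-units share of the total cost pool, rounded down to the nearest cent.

Jun 22, sell 661: 661/907 × $7,269.00 → $5,297.47
Ending inventory (cost pool remaining) = $1,971.53
Check: goods available $7,269.00 = COGS $5,297.47 + ending $1,971.53

COGS = $5,297.47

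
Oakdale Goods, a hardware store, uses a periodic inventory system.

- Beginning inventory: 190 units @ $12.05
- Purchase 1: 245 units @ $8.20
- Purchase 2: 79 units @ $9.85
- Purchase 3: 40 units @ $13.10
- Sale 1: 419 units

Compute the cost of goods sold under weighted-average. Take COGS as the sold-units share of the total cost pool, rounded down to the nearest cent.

COGS = $4,235.87

Sale 1, sell 419: 419/554 × $5,600.65 → $4,235.87
Ending inventory (cost pool remaining) = $1,364.78
Check: goods available $5,600.65 = COGS $4,235.87 + ending $1,364.78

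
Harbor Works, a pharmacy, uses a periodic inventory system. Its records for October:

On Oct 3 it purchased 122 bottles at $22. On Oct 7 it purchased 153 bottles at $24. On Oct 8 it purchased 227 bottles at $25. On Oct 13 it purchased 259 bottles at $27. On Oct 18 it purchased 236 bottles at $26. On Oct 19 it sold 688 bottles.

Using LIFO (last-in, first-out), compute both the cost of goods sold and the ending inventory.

COGS = $17,954; ending inventory = $7,206

Oct 19, 688 sold [LIFO — newest first]: 236 @ $26 + 259 @ $27 + 193 @ $25 = $17,954
Ending inventory: 122 @ $22 + 153 @ $24 + 34 @ $25 = $7,206
Check: goods available $25,160 = COGS $17,954 + ending $7,206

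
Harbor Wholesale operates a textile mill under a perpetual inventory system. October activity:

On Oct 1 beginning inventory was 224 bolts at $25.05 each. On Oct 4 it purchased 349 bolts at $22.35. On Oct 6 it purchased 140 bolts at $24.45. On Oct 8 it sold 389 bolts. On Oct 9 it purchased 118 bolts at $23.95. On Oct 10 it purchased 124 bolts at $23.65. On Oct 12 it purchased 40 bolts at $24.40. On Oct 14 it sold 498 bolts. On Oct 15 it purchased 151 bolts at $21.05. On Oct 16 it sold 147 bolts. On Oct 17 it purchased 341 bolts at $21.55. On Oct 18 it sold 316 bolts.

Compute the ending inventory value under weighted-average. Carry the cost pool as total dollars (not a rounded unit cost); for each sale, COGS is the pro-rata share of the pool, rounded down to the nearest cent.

Ending inventory = $2,973.37

After Oct 1: 224 on hand, pool $5,611.20 (≈ $25.0500 each)
After Oct 4: 573 on hand, pool $13,411.35 (≈ $23.4055 each)
After Oct 6: 713 on hand, pool $16,834.35 (≈ $23.6106 each)
Oct 8, sell 389: 389/713 × $16,834.35 → $9,184.51
After Oct 9: 442 on hand, pool $10,475.94 (≈ $23.7012 each)
After Oct 10: 566 on hand, pool $13,408.54 (≈ $23.6900 each)
After Oct 12: 606 on hand, pool $14,384.54 (≈ $23.7369 each)
Oct 14, sell 498: 498/606 × $14,384.54 → $11,820.95
After Oct 15: 259 on hand, pool $5,742.14 (≈ $22.1704 each)
Oct 16, sell 147: 147/259 × $5,742.14 → $3,259.05
After Oct 17: 453 on hand, pool $9,831.64 (≈ $21.7034 each)
Oct 18, sell 316: 316/453 × $9,831.64 → $6,858.27
Total COGS = $9,184.51 + $11,820.95 + $3,259.05 + $6,858.27 = $31,122.78
Ending inventory (cost pool remaining) = $2,973.37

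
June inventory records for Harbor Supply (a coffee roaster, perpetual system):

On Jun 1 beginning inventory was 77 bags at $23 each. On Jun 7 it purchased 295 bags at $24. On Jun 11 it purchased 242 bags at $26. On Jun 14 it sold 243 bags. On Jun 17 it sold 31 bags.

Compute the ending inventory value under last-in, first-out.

Jun 14, 243 sold [LIFO — newest first]: 242 @ $26 + 1 @ $24 = $6,316
Jun 17, 31 sold [LIFO — newest first]: 31 @ $24 = $744
Total COGS = $6,316 + $744 = $7,060
Ending inventory: 77 @ $23 + 263 @ $24 = $8,083

Ending inventory = $8,083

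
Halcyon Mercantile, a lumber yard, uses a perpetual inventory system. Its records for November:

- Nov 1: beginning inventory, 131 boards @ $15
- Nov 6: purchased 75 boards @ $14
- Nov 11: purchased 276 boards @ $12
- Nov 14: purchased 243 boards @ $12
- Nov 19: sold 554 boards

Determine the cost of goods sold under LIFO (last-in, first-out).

Nov 19, 554 sold [LIFO — newest first]: 243 @ $12 + 276 @ $12 + 35 @ $14 = $6,718
Ending inventory: 131 @ $15 + 40 @ $14 = $2,525
Check: goods available $9,243 = COGS $6,718 + ending $2,525

COGS = $6,718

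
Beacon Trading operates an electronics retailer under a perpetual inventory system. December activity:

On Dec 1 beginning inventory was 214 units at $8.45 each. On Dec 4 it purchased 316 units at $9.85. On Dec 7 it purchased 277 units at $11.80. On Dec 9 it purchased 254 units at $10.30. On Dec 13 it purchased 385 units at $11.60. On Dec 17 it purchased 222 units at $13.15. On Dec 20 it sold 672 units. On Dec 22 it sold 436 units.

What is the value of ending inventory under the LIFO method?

Dec 20, 672 sold [LIFO — newest first]: 222 @ $13.15 + 385 @ $11.60 + 65 @ $10.30 = $8,054.80
Dec 22, 436 sold [LIFO — newest first]: 189 @ $10.30 + 247 @ $11.80 = $4,861.30
Total COGS = $8,054.80 + $4,861.30 = $12,916.10
Ending inventory: 214 @ $8.45 + 316 @ $9.85 + 30 @ $11.80 = $5,274.90

Ending inventory = $5,274.90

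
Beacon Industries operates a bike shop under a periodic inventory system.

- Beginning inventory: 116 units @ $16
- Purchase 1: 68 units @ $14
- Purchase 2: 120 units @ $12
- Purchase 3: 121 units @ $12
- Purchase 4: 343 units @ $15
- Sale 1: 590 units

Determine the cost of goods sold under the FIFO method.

Sale 1 (590) [FIFO — oldest first]: 116 @ $16 + 68 @ $14 + 120 @ $12 + 121 @ $12 + 165 @ $15 = $8,175
Ending inventory: 178 @ $15 = $2,670
Check: goods available $10,845 = COGS $8,175 + ending $2,670

COGS = $8,175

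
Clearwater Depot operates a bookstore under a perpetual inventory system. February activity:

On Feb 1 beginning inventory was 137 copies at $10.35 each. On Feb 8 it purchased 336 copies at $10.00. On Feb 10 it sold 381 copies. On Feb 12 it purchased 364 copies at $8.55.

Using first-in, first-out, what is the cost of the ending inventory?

Ending inventory = $4,032.20

Feb 10, 381 sold [FIFO — oldest first]: 137 @ $10.35 + 244 @ $10.00 = $3,857.95
Ending inventory: 92 @ $10.00 + 364 @ $8.55 = $4,032.20
Check: goods available $7,890.15 = COGS $3,857.95 + ending $4,032.20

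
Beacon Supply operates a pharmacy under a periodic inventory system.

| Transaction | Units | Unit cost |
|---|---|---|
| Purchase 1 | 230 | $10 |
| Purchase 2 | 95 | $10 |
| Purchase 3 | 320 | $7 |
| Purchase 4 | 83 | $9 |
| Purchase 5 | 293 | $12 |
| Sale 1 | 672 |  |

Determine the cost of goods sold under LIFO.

Sale 1 (672) [LIFO — newest first]: 293 @ $12 + 83 @ $9 + 296 @ $7 = $6,335
Ending inventory: 230 @ $10 + 95 @ $10 + 24 @ $7 = $3,418
Check: goods available $9,753 = COGS $6,335 + ending $3,418

COGS = $6,335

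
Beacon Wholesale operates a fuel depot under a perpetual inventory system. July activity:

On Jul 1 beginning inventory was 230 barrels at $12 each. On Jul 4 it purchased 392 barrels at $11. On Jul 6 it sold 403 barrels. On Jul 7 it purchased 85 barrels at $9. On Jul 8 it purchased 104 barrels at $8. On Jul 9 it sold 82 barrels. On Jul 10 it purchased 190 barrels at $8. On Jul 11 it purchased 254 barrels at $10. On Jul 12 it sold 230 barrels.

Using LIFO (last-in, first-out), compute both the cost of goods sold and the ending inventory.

Jul 6, 403 sold [LIFO — newest first]: 392 @ $11 + 11 @ $12 = $4,444
Jul 9, 82 sold [LIFO — newest first]: 82 @ $8 = $656
Jul 12, 230 sold [LIFO — newest first]: 230 @ $10 = $2,300
Total COGS = $4,444 + $656 + $2,300 = $7,400
Ending inventory: 219 @ $12 + 85 @ $9 + 22 @ $8 + 190 @ $8 + 24 @ $10 = $5,329

COGS = $7,400; ending inventory = $5,329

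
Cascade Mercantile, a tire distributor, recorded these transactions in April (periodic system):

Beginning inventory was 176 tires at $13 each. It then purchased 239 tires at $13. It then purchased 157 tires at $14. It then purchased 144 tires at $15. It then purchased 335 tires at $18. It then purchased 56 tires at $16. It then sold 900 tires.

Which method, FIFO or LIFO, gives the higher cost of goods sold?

LIFO

FIFO COGS: 176 @ $13 + 239 @ $13 + 157 @ $14 + 144 @ $15 + 184 @ $18 = $13,065
LIFO COGS: 56 @ $16 + 335 @ $18 + 144 @ $15 + 157 @ $14 + 208 @ $13 = $13,988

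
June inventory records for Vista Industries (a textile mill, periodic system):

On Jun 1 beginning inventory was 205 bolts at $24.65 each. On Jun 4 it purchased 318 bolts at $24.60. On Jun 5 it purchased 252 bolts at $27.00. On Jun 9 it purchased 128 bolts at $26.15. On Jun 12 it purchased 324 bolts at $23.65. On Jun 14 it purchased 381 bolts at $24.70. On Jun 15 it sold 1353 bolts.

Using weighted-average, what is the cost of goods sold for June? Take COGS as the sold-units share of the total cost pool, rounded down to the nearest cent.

Jun 15, sell 1353: 1353/1608 × $40,100.55 → $33,741.32
Ending inventory (cost pool remaining) = $6,359.23

COGS = $33,741.32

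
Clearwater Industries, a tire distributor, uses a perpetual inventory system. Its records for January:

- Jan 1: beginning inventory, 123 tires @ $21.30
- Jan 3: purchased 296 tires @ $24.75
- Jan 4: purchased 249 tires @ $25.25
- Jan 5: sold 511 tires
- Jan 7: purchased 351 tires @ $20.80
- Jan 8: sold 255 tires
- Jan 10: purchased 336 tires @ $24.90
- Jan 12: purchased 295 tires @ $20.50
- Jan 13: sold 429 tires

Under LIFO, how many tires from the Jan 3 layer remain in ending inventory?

34

Jan 5, 511 sold [LIFO — newest first]: 249 @ $25.25 + 262 @ $24.75 = $12,771.75
Jan 8, 255 sold [LIFO — newest first]: 255 @ $20.80 = $5,304.00
Jan 13, 429 sold [LIFO — newest first]: 295 @ $20.50 + 134 @ $24.90 = $9,384.10
Total COGS = $12,771.75 + $5,304.00 + $9,384.10 = $27,459.85
Ending inventory: 123 @ $21.30 + 34 @ $24.75 + 96 @ $20.80 + 202 @ $24.90 = $10,488.00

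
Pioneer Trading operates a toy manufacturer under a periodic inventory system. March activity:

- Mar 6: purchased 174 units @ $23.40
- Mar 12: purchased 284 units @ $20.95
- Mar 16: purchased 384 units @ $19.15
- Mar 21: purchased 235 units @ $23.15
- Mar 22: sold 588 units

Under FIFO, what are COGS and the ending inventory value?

Mar 22, 588 sold [FIFO — oldest first]: 174 @ $23.40 + 284 @ $20.95 + 130 @ $19.15 = $12,510.90
Ending inventory: 254 @ $19.15 + 235 @ $23.15 = $10,304.35

COGS = $12,510.90; ending inventory = $10,304.35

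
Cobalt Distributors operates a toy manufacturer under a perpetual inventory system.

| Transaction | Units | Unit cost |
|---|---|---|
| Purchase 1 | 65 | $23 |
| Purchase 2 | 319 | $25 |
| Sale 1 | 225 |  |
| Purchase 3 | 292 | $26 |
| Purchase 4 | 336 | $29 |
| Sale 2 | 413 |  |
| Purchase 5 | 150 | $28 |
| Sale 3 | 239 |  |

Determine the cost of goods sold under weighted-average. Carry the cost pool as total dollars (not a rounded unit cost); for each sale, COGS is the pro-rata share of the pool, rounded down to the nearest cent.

After Purchase 1: 65 on hand, pool $1,495.00 (≈ $23.0000 each)
After Purchase 2: 384 on hand, pool $9,470.00 (≈ $24.6615 each)
Sale 1, sell 225: 225/384 × $9,470.00 → $5,548.82
After Purchase 3: 451 on hand, pool $11,513.18 (≈ $25.5281 each)
After Purchase 4: 787 on hand, pool $21,257.18 (≈ $27.0104 each)
Sale 2, sell 413: 413/787 × $21,257.18 → $11,155.29
After Purchase 5: 524 on hand, pool $14,301.89 (≈ $27.2937 each)
Sale 3, sell 239: 239/524 × $14,301.89 → $6,523.19
Total COGS = $5,548.82 + $11,155.29 + $6,523.19 = $23,227.30
Ending inventory (cost pool remaining) = $7,778.70

COGS = $23,227.30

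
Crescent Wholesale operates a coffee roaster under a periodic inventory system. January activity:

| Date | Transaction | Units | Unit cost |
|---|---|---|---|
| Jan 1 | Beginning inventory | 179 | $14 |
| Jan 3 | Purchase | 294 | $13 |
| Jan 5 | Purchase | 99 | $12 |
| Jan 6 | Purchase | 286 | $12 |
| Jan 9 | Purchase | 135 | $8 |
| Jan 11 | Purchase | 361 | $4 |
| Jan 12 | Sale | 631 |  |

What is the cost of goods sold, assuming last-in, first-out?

Jan 12, 631 sold [LIFO — newest first]: 361 @ $4 + 135 @ $8 + 135 @ $12 = $4,144
Ending inventory: 179 @ $14 + 294 @ $13 + 99 @ $12 + 151 @ $12 = $9,328
Check: goods available $13,472 = COGS $4,144 + ending $9,328

COGS = $4,144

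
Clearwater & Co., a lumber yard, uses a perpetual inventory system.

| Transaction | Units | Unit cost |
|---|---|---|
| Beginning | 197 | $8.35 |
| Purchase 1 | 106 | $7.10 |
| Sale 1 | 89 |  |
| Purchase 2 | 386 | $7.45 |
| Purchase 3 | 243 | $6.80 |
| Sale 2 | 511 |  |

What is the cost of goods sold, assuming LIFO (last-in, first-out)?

COGS = $4,280.90

Sale 1 (89) [LIFO — newest first]: 89 @ $7.10 = $631.90
Sale 2 (511) [LIFO — newest first]: 243 @ $6.80 + 268 @ $7.45 = $3,649.00
Total COGS = $631.90 + $3,649.00 = $4,280.90
Ending inventory: 197 @ $8.35 + 17 @ $7.10 + 118 @ $7.45 = $2,644.75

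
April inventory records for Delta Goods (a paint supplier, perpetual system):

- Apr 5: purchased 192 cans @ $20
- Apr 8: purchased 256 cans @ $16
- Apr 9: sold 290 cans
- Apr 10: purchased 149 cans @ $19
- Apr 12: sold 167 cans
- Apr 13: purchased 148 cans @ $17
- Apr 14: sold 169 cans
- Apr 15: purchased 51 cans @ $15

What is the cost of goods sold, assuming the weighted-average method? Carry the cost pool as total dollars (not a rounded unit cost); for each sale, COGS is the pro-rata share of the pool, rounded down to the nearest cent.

COGS = $11,182.57

After Apr 5: 192 on hand, pool $3,840.00 (≈ $20.0000 each)
After Apr 8: 448 on hand, pool $7,936.00 (≈ $17.7143 each)
Apr 9, sell 290: 290/448 × $7,936.00 → $5,137.14
After Apr 10: 307 on hand, pool $5,629.86 (≈ $18.3383 each)
Apr 12, sell 167: 167/307 × $5,629.86 → $3,062.49
After Apr 13: 288 on hand, pool $5,083.37 (≈ $17.6506 each)
Apr 14, sell 169: 169/288 × $5,083.37 → $2,982.94
After Apr 15: 170 on hand, pool $2,865.43 (≈ $16.8555 each)
Total COGS = $5,137.14 + $3,062.49 + $2,982.94 = $11,182.57
Ending inventory (cost pool remaining) = $2,865.43
Check: goods available $14,048.00 = COGS $11,182.57 + ending $2,865.43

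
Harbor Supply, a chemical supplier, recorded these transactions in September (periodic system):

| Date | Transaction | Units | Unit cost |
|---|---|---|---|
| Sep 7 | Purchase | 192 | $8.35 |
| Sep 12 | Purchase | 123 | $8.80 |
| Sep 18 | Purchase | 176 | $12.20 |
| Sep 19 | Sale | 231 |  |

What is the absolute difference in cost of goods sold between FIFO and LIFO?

$684.80

FIFO COGS: 192 @ $8.35 + 39 @ $8.80 = $1,946.40
LIFO COGS: 176 @ $12.20 + 55 @ $8.80 = $2,631.20
Difference = |$1,946.40 − $2,631.20| = $684.80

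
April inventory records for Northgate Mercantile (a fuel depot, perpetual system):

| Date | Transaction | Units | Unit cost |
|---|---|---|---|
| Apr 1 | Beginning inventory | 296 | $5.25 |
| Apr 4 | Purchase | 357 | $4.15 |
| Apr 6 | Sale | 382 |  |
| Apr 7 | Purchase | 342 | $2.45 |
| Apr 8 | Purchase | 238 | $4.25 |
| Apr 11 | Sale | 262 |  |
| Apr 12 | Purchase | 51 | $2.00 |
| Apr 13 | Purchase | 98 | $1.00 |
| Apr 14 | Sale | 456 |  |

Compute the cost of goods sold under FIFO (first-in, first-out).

Apr 6, 382 sold [FIFO — oldest first]: 296 @ $5.25 + 86 @ $4.15 = $1,910.90
Apr 11, 262 sold [FIFO — oldest first]: 262 @ $4.15 = $1,087.30
Apr 14, 456 sold [FIFO — oldest first]: 9 @ $4.15 + 342 @ $2.45 + 105 @ $4.25 = $1,321.50
Total COGS = $1,910.90 + $1,087.30 + $1,321.50 = $4,319.70
Ending inventory: 133 @ $4.25 + 51 @ $2.00 + 98 @ $1.00 = $765.25
Check: goods available $5,084.95 = COGS $4,319.70 + ending $765.25

COGS = $4,319.70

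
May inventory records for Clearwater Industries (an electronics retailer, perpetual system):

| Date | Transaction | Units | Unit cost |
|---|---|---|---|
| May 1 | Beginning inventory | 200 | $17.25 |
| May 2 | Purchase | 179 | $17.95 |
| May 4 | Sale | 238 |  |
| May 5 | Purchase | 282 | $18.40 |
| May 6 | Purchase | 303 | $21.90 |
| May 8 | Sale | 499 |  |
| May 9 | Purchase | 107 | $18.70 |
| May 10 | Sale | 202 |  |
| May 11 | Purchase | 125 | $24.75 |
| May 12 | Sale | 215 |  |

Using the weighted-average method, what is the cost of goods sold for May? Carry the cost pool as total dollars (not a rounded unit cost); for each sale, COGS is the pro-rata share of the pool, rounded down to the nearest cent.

COGS = $22,658.52

After May 1: 200 on hand, pool $3,450.00 (≈ $17.2500 each)
After May 2: 379 on hand, pool $6,663.05 (≈ $17.5806 each)
May 4, sell 238: 238/379 × $6,663.05 → $4,184.18
After May 5: 423 on hand, pool $7,667.67 (≈ $18.1269 each)
After May 6: 726 on hand, pool $14,303.37 (≈ $19.7016 each)
May 8, sell 499: 499/726 × $14,303.37 → $9,831.10
After May 9: 334 on hand, pool $6,473.17 (≈ $19.3807 each)
May 10, sell 202: 202/334 × $6,473.17 → $3,914.91
After May 11: 257 on hand, pool $5,652.01 (≈ $21.9923 each)
May 12, sell 215: 215/257 × $5,652.01 → $4,728.33
Total COGS = $4,184.18 + $9,831.10 + $3,914.91 + $4,728.33 = $22,658.52
Ending inventory (cost pool remaining) = $923.68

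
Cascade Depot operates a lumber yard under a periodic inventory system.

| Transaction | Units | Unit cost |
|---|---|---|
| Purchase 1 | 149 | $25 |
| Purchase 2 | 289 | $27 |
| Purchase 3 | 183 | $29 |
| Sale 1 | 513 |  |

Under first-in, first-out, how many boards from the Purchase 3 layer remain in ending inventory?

Sale 1 (513) [FIFO — oldest first]: 149 @ $25 + 289 @ $27 + 75 @ $29 = $13,703
Ending inventory: 108 @ $29 = $3,132
Check: goods available $16,835 = COGS $13,703 + ending $3,132

108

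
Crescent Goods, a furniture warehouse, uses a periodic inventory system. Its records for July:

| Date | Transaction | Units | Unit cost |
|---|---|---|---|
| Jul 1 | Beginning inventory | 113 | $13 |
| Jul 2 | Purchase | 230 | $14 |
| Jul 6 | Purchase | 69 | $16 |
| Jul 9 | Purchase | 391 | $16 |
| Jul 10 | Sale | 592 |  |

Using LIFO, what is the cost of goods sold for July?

COGS = $9,208

Jul 10, 592 sold [LIFO — newest first]: 391 @ $16 + 69 @ $16 + 132 @ $14 = $9,208
Ending inventory: 113 @ $13 + 98 @ $14 = $2,841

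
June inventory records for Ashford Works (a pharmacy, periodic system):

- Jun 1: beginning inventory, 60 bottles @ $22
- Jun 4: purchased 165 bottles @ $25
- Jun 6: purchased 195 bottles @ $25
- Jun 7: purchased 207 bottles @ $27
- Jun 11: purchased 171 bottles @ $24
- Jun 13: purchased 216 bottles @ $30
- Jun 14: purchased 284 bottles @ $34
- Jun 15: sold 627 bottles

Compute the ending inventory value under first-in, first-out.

Jun 15, 627 sold [FIFO — oldest first]: 60 @ $22 + 165 @ $25 + 195 @ $25 + 207 @ $27 = $15,909
Ending inventory: 171 @ $24 + 216 @ $30 + 284 @ $34 = $20,240

Ending inventory = $20,240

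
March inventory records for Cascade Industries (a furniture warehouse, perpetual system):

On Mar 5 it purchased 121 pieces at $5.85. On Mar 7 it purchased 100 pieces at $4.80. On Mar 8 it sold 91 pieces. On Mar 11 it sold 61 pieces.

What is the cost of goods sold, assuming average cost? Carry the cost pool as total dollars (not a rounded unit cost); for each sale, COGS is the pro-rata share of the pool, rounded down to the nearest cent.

COGS = $816.98

After Mar 5: 121 on hand, pool $707.85 (≈ $5.8500 each)
After Mar 7: 221 on hand, pool $1,187.85 (≈ $5.3749 each)
Mar 8, sell 91: 91/221 × $1,187.85 → $489.11
Mar 11, sell 61: 61/130 × $698.74 → $327.87
Total COGS = $489.11 + $327.87 = $816.98
Ending inventory (cost pool remaining) = $370.87
Check: goods available $1,187.85 = COGS $816.98 + ending $370.87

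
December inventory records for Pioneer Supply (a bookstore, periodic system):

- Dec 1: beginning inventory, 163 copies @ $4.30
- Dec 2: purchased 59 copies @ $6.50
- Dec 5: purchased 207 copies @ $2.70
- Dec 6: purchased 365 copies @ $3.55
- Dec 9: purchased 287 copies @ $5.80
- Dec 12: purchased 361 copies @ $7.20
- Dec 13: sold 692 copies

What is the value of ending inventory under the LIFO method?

Dec 13, 692 sold [LIFO — newest first]: 361 @ $7.20 + 287 @ $5.80 + 44 @ $3.55 = $4,420.00
Ending inventory: 163 @ $4.30 + 59 @ $6.50 + 207 @ $2.70 + 321 @ $3.55 = $2,782.85

Ending inventory = $2,782.85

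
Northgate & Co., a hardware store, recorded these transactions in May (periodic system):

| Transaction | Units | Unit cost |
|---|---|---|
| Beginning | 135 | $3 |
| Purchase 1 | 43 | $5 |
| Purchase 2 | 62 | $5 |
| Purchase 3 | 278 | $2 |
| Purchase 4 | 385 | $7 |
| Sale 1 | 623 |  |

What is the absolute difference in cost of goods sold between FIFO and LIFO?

$950

FIFO COGS: 135 @ $3 + 43 @ $5 + 62 @ $5 + 278 @ $2 + 105 @ $7 = $2,221
LIFO COGS: 385 @ $7 + 238 @ $2 = $3,171
Difference = |$2,221 − $3,171| = $950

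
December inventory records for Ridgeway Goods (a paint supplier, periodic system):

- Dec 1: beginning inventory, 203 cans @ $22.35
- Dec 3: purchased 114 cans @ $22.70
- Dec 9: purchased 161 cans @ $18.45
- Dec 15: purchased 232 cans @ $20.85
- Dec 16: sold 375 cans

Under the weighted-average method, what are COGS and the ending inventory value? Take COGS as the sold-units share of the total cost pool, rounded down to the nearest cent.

COGS = $7,886.88; ending inventory = $7,045.62

Dec 16, sell 375: 375/710 × $14,932.50 → $7,886.88
Ending inventory (cost pool remaining) = $7,045.62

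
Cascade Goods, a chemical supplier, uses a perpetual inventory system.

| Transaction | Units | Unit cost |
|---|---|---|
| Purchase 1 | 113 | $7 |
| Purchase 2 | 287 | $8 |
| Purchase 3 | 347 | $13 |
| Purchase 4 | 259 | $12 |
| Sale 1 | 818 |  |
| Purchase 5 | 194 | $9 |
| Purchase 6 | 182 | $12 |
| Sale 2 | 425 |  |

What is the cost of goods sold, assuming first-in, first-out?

Sale 1 (818) [FIFO — oldest first]: 113 @ $7 + 287 @ $8 + 347 @ $13 + 71 @ $12 = $8,450
Sale 2 (425) [FIFO — oldest first]: 188 @ $12 + 194 @ $9 + 43 @ $12 = $4,518
Total COGS = $8,450 + $4,518 = $12,968
Ending inventory: 139 @ $12 = $1,668

COGS = $12,968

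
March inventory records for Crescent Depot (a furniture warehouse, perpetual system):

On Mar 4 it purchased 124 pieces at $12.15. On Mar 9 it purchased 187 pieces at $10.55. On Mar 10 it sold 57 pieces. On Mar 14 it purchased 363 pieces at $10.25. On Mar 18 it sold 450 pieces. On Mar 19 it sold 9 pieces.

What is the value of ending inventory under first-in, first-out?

Mar 10, 57 sold [FIFO — oldest first]: 57 @ $12.15 = $692.55
Mar 18, 450 sold [FIFO — oldest first]: 67 @ $12.15 + 187 @ $10.55 + 196 @ $10.25 = $4,795.90
Mar 19, 9 sold [FIFO — oldest first]: 9 @ $10.25 = $92.25
Total COGS = $692.55 + $4,795.90 + $92.25 = $5,580.70
Ending inventory: 158 @ $10.25 = $1,619.50

Ending inventory = $1,619.50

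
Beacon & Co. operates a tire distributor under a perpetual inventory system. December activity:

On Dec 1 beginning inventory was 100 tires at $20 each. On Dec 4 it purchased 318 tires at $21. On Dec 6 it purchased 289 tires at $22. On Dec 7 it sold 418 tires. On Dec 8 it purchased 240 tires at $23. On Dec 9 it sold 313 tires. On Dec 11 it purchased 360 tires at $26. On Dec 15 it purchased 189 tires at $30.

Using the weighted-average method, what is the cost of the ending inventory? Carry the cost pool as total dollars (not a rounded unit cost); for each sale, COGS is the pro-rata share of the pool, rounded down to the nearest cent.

After Dec 1: 100 on hand, pool $2,000.00 (≈ $20.0000 each)
After Dec 4: 418 on hand, pool $8,678.00 (≈ $20.7608 each)
After Dec 6: 707 on hand, pool $15,036.00 (≈ $21.2673 each)
Dec 7, sell 418: 418/707 × $15,036.00 → $8,889.74
After Dec 8: 529 on hand, pool $11,666.26 (≈ $22.0534 each)
Dec 9, sell 313: 313/529 × $11,666.26 → $6,902.72
After Dec 11: 576 on hand, pool $14,123.54 (≈ $24.5200 each)
After Dec 15: 765 on hand, pool $19,793.54 (≈ $25.8739 each)
Total COGS = $8,889.74 + $6,902.72 = $15,792.46
Ending inventory (cost pool remaining) = $19,793.54

Ending inventory = $19,793.54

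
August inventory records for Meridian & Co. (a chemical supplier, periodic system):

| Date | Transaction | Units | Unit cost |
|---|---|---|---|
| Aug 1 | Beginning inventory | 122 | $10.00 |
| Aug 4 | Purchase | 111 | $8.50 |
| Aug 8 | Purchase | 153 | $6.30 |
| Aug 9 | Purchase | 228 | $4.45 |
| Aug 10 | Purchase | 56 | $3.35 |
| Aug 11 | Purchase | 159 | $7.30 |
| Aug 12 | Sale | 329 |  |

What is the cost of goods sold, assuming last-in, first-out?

Aug 12, 329 sold [LIFO — newest first]: 159 @ $7.30 + 56 @ $3.35 + 114 @ $4.45 = $1,855.60
Ending inventory: 122 @ $10.00 + 111 @ $8.50 + 153 @ $6.30 + 114 @ $4.45 = $3,634.70
Check: goods available $5,490.30 = COGS $1,855.60 + ending $3,634.70

COGS = $1,855.60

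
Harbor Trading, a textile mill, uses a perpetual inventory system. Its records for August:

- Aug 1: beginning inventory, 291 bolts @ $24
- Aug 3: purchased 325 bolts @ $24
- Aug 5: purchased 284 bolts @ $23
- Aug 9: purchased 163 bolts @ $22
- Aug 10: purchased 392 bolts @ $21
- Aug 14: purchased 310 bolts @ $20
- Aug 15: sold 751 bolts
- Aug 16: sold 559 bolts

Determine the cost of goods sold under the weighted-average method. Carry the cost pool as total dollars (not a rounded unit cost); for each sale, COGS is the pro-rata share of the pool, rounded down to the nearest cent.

After Aug 1: 291 on hand, pool $6,984.00 (≈ $24.0000 each)
After Aug 3: 616 on hand, pool $14,784.00 (≈ $24.0000 each)
After Aug 5: 900 on hand, pool $21,316.00 (≈ $23.6844 each)
After Aug 9: 1063 on hand, pool $24,902.00 (≈ $23.4262 each)
After Aug 10: 1455 on hand, pool $33,134.00 (≈ $22.7725 each)
After Aug 14: 1765 on hand, pool $39,334.00 (≈ $22.2856 each)
Aug 15, sell 751: 751/1765 × $39,334.00 → $16,736.44
Aug 16, sell 559: 559/1014 × $22,597.56 → $12,457.62
Total COGS = $16,736.44 + $12,457.62 = $29,194.06
Ending inventory (cost pool remaining) = $10,139.94
Check: goods available $39,334.00 = COGS $29,194.06 + ending $10,139.94

COGS = $29,194.06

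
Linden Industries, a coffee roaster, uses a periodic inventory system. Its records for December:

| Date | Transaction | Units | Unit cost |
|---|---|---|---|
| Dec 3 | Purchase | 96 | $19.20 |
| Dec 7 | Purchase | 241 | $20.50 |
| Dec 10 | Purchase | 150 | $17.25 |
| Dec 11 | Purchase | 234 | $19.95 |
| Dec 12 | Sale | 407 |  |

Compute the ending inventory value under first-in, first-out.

Ending inventory = $6,048.30

Dec 12, 407 sold [FIFO — oldest first]: 96 @ $19.20 + 241 @ $20.50 + 70 @ $17.25 = $7,991.20
Ending inventory: 80 @ $17.25 + 234 @ $19.95 = $6,048.30
Check: goods available $14,039.50 = COGS $7,991.20 + ending $6,048.30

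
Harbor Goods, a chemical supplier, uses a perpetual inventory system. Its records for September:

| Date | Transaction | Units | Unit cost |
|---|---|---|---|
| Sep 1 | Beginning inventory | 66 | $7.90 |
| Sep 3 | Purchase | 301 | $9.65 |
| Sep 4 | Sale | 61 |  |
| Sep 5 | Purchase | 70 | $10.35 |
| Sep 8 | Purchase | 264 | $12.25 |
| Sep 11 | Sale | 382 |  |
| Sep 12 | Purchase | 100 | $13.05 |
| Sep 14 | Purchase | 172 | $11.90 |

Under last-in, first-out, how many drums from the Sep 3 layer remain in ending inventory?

192

Sep 4, 61 sold [LIFO — newest first]: 61 @ $9.65 = $588.65
Sep 11, 382 sold [LIFO — newest first]: 264 @ $12.25 + 70 @ $10.35 + 48 @ $9.65 = $4,421.70
Total COGS = $588.65 + $4,421.70 = $5,010.35
Ending inventory: 66 @ $7.90 + 192 @ $9.65 + 100 @ $13.05 + 172 @ $11.90 = $5,726.00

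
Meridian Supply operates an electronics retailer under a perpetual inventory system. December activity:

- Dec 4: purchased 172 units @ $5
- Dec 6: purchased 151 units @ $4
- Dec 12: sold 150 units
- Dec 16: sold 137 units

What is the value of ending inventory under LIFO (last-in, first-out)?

Dec 12, 150 sold [LIFO — newest first]: 150 @ $4 = $600
Dec 16, 137 sold [LIFO — newest first]: 1 @ $4 + 136 @ $5 = $684
Total COGS = $600 + $684 = $1,284
Ending inventory: 36 @ $5 = $180

Ending inventory = $180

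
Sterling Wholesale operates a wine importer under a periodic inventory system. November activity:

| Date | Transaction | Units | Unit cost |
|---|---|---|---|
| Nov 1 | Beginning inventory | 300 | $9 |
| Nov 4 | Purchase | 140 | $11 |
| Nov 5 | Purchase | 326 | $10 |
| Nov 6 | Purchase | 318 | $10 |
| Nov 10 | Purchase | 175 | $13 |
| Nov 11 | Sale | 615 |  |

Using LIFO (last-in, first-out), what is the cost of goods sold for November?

COGS = $6,675

Nov 11, 615 sold [LIFO — newest first]: 175 @ $13 + 318 @ $10 + 122 @ $10 = $6,675
Ending inventory: 300 @ $9 + 140 @ $11 + 204 @ $10 = $6,280
Check: goods available $12,955 = COGS $6,675 + ending $6,280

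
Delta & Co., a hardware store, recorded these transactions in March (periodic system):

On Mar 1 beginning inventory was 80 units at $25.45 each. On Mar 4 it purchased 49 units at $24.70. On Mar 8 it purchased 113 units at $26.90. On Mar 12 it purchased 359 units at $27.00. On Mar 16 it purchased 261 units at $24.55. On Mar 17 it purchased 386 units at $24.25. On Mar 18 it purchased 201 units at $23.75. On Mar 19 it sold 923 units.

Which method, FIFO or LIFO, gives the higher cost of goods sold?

FIFO COGS: 80 @ $25.45 + 49 @ $24.70 + 113 @ $26.90 + 359 @ $27.00 + 261 @ $24.55 + 61 @ $24.25 = $23,865.80
LIFO COGS: 201 @ $23.75 + 386 @ $24.25 + 261 @ $24.55 + 75 @ $27.00 = $22,566.80

FIFO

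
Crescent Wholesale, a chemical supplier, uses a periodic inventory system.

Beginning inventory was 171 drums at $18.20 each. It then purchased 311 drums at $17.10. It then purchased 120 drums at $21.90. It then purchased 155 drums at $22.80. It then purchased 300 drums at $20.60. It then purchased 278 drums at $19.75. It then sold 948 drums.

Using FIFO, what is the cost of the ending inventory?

Ending inventory = $7,735.90

Sale 1 (948) [FIFO — oldest first]: 171 @ $18.20 + 311 @ $17.10 + 120 @ $21.90 + 155 @ $22.80 + 191 @ $20.60 = $18,526.90
Ending inventory: 109 @ $20.60 + 278 @ $19.75 = $7,735.90
Check: goods available $26,262.80 = COGS $18,526.90 + ending $7,735.90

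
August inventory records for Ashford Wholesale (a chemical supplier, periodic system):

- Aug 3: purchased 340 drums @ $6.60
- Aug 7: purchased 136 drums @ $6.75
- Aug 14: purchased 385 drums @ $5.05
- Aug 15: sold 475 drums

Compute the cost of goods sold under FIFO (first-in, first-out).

Aug 15, 475 sold [FIFO — oldest first]: 340 @ $6.60 + 135 @ $6.75 = $3,155.25
Ending inventory: 1 @ $6.75 + 385 @ $5.05 = $1,951.00

COGS = $3,155.25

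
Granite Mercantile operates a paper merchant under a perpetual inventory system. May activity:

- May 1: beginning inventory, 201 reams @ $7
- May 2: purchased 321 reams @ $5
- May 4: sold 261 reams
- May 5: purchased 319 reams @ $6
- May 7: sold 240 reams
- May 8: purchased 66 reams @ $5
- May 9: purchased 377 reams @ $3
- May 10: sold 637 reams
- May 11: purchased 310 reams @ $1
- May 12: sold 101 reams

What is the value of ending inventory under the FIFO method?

Ending inventory = $445

May 4, 261 sold [FIFO — oldest first]: 201 @ $7 + 60 @ $5 = $1,707
May 7, 240 sold [FIFO — oldest first]: 240 @ $5 = $1,200
May 10, 637 sold [FIFO — oldest first]: 21 @ $5 + 319 @ $6 + 66 @ $5 + 231 @ $3 = $3,042
May 12, 101 sold [FIFO — oldest first]: 101 @ $3 = $303
Total COGS = $1,707 + $1,200 + $3,042 + $303 = $6,252
Ending inventory: 45 @ $3 + 310 @ $1 = $445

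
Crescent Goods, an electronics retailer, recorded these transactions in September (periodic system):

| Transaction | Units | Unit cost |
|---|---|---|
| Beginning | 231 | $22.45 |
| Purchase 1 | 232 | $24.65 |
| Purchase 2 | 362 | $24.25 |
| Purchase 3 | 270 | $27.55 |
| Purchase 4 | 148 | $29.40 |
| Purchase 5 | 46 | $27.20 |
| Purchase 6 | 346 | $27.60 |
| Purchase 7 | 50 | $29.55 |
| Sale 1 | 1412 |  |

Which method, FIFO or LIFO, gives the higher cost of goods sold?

FIFO COGS: 231 @ $22.45 + 232 @ $24.65 + 362 @ $24.25 + 270 @ $27.55 + 148 @ $29.40 + 46 @ $27.20 + 123 @ $27.60 = $36,118.95
LIFO COGS: 50 @ $29.55 + 346 @ $27.60 + 46 @ $27.20 + 148 @ $29.40 + 270 @ $27.55 + 362 @ $24.25 + 190 @ $24.65 = $37,530.00

LIFO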